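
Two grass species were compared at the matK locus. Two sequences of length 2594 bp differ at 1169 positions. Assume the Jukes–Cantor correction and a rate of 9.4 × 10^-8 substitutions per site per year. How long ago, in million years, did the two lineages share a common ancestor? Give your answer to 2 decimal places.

p = 1169/2594 ≈ 0.450655.
d = −(3/4) ln(1 − 4p/3) = −0.75 ln(1 − 0.600873) = −0.75 ln(0.399127)
  = −0.75 × (-0.918476) = 0.688857 substitutions/site.
Under a molecular clock d = 2μt, so t = d/(2μ) = 0.688857 / (2 × 9.4 × 10^-8) = 3.66 million years.

3.66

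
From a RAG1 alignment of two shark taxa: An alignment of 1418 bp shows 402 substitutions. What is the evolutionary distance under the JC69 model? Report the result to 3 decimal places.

0.356

p = 402/1418 ≈ 0.283498.
d = −(3/4) ln(1 − 4p/3) = −0.75 ln(1 − 0.377997) = −0.75 ln(0.622003)
  = −0.75 × (-0.474810) = 0.356108 substitutions/site.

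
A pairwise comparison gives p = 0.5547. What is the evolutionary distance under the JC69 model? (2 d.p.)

1.01

d = −(3/4) ln(1 − 4p/3) = −0.75 ln(1 − 0.7396) = −0.75 ln(0.2604)
  = −0.75 × (-1.345536) = 1.009152 substitutions/site.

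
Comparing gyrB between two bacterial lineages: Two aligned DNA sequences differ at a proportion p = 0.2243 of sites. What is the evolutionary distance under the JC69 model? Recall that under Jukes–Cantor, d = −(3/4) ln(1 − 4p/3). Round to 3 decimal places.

0.267

d = −(3/4) ln(1 − 4p/3) = −0.75 ln(1 − 0.299067) = −0.75 ln(0.700933)
  = −0.75 × (-0.355343) = 0.266507 substitutions/site.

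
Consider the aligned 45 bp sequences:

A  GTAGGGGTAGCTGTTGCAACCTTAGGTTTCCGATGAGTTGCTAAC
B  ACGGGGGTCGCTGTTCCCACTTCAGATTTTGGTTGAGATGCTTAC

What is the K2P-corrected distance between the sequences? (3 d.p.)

0.407

Of 45 sites, 7 differences are transitions and 7 are transversions, so P = 7/45 ≈ 0.155556 and Q = 7/45 ≈ 0.155556.
Under the Kimura two-parameter model, d = −½ ln(1 − 2P − Q) − ¼ ln(1 − 2Q).
1 − 2P − Q = 0.533332, giving −½ ln(0.533332) = 0.314306.
1 − 2Q = 0.688888, giving −¼ ln(0.688888) = 0.093169.
d = 0.314306 + 0.093169 = 0.407475.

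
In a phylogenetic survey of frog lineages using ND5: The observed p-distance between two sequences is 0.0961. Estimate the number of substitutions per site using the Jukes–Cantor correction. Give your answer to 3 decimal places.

0.103

d = −(3/4) ln(1 − 4p/3) = −0.75 ln(1 − 0.128133) = −0.75 ln(0.871867)
  = −0.75 × (-0.137118) = 0.102839 substitutions/site.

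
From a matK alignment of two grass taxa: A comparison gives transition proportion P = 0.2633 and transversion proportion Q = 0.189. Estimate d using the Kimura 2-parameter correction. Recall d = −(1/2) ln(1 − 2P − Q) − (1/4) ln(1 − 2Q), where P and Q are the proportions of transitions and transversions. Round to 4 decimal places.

0.7474

Under the Kimura two-parameter model, d = −½ ln(1 − 2P − Q) − ¼ ln(1 − 2Q).
1 − 2P − Q = 0.2844, giving −½ ln(0.2844) = 0.628687.
1 − 2Q = 0.622, giving −¼ ln(0.622) = 0.118704.
d = 0.628687 + 0.118704 = 0.747391.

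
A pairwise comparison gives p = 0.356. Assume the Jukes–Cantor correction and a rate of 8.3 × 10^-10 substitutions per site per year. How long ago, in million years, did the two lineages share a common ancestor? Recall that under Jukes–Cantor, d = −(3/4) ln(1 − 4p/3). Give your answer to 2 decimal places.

d = −(3/4) ln(1 − 4p/3) = −0.75 ln(1 − 0.474667) = −0.75 ln(0.525333)
  = −0.75 × (-0.643723) = 0.482792 substitutions/site.
Under a molecular clock d = 2μt, so t = d/(2μ) = 0.482792 / (2 × 8.3 × 10^-10) = 290.84 million years.

290.84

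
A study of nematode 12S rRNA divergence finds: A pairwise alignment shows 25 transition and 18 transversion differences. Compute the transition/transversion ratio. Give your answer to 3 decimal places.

1.389

R = 25/18 = 1.388888… ≈ 1.389 (to 3 d.p.).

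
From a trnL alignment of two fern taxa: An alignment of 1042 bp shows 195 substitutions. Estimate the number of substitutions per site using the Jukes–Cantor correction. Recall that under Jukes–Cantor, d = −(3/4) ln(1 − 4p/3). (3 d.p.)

0.215

p = 195/1042 ≈ 0.18714.
d = −(3/4) ln(1 − 4p/3) = −0.75 ln(1 − 0.24952) = −0.75 ln(0.75048)
  = −0.75 × (-0.287042) = 0.215282 substitutions/site.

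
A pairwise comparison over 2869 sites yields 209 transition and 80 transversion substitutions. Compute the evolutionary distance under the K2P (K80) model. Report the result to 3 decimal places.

P = 209/2869 ≈ 0.072848 and Q = 80/2869 ≈ 0.027884.
Under the Kimura two-parameter model, d = −½ ln(1 − 2P − Q) − ¼ ln(1 − 2Q).
1 − 2P − Q = 0.82642, giving −½ ln(0.82642) = 0.095326.
1 − 2Q = 0.944232, giving −¼ ln(0.944232) = 0.014346.
d = 0.095326 + 0.014346 = 0.109672.

0.110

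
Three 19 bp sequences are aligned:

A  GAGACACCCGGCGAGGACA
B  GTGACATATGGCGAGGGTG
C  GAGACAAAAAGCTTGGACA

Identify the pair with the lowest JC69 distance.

A–B: 7/19 differ, p = 0.368, d = 0.507.
A–C: 6/19 differ, p = 0.316, d = 0.410.
B–C: 9/19 differ, p = 0.474, d = 0.749.
The smallest distance is between A and C.

A and C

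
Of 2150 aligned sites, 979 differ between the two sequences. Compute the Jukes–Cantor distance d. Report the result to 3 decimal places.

0.701

p = 979/2150 ≈ 0.455349.
d = −(3/4) ln(1 − 4p/3) = −0.75 ln(1 − 0.607132) = −0.75 ln(0.392868)
  = −0.75 × (-0.934282) = 0.700712 substitutions/site.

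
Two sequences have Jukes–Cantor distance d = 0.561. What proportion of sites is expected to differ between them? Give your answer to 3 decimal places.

0.395

p = (3/4)(1 − e^(−4d/3)) = 0.75 × (1 − e^(-0.748)) = 0.75 × (1 − 0.473312) = 0.395016.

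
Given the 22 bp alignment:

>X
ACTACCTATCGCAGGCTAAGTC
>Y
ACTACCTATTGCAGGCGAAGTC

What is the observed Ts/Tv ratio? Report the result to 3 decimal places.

1.000

Transitions are A↔G and C↔T; transversions are all other mismatches.
Transitions: 1. Transversions: 1.
R = 1/1 = 1.000.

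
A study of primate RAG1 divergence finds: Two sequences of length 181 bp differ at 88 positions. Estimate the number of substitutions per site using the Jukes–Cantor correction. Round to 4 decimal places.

p = 88/181 ≈ 0.486188.
d = −(3/4) ln(1 − 4p/3) = −0.75 ln(1 − 0.648251) = −0.75 ln(0.351749)
  = −0.75 × (-1.044837) = 0.783628 substitutions/site.

0.7836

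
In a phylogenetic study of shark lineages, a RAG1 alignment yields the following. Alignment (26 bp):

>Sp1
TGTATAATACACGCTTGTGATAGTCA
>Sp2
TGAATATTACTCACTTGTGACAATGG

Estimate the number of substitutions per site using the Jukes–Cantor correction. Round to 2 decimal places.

The sequences differ at 8 of 26 sites (3, 7, 11, 13, 21, 23, 25, 26), so p = 8/26 ≈ 0.307692.
d = −(3/4) ln(1 − 4p/3) = −0.75 ln(1 − 0.410256) = −0.75 ln(0.589744)
  = −0.75 × (-0.528067) = 0.396050 substitutions/site.

0.40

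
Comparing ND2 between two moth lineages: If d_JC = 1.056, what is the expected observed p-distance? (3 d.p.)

p = (3/4)(1 − e^(−4d/3)) = 0.75 × (1 − e^(-1.408)) = 0.75 × (1 − 0.244632) = 0.566526.

0.567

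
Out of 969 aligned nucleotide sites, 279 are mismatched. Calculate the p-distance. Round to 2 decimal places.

0.29

p = 279/969 = 0.287925… ≈ 0.29 (to 2 d.p.).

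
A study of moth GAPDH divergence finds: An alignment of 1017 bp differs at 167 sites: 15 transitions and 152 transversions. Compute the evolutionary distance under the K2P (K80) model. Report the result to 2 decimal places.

P = 15/1017 ≈ 0.014749 and Q = 152/1017 ≈ 0.149459.
Under the Kimura two-parameter model, d = −½ ln(1 − 2P − Q) − ¼ ln(1 − 2Q).
1 − 2P − Q = 0.821043, giving −½ ln(0.821043) = 0.098590.
1 − 2Q = 0.701082, giving −¼ ln(0.701082) = 0.088783.
d = 0.098590 + 0.088783 = 0.187373.

0.19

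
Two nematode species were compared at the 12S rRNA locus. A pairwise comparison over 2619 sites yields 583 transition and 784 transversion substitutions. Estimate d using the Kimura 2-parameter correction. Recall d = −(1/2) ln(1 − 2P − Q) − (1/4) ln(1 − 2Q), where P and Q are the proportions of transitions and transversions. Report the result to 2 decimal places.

P = 583/2619 ≈ 0.222604 and Q = 784/2619 ≈ 0.299351.
Under the Kimura two-parameter model, d = −½ ln(1 − 2P − Q) − ¼ ln(1 − 2Q).
1 − 2P − Q = 0.255441, giving −½ ln(0.255441) = 0.682382.
1 − 2Q = 0.401298, giving −¼ ln(0.401298) = 0.228263.
d = 0.682382 + 0.228263 = 0.910645.

0.91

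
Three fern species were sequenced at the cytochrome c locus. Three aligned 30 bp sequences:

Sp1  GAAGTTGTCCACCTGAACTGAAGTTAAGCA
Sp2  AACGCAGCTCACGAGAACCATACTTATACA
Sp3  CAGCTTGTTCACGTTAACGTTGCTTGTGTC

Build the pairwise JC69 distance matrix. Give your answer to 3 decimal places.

d(Sp1,Sp2) = 0.730, d(Sp1,Sp3) = 0.824, d(Sp2,Sp3) = 0.824

Sp1–Sp2: 14/30 sites differ → p ≈ 0.466667, d = −0.75 ln(1 − 0.622223) = 0.730088 ≈ 0.730.
Sp1–Sp3: 15/30 sites differ → p = 0.5, d = −0.75 ln(1 − 0.666667) = 0.823960 ≈ 0.824.
Sp2–Sp3: 15/30 sites differ → p = 0.5, d = −0.75 ln(1 − 0.666667) = 0.823960 ≈ 0.824.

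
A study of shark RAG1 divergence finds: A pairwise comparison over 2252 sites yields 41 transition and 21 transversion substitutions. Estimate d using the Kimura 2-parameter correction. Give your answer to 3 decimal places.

P = 41/2252 ≈ 0.018206 and Q = 21/2252 ≈ 0.009325.
Under the Kimura two-parameter model, d = −½ ln(1 − 2P − Q) − ¼ ln(1 − 2Q).
1 − 2P − Q = 0.954263, giving −½ ln(0.954263) = 0.023408.
1 − 2Q = 0.98135, giving −¼ ln(0.98135) = 0.004707.
d = 0.023408 + 0.004707 = 0.028115.

0.028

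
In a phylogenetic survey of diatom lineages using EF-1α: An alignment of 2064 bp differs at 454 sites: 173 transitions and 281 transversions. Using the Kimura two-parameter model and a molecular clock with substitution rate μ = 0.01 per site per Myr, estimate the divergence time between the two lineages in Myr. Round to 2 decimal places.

13.03

P = 173/2064 ≈ 0.083818 and Q = 281/2064 ≈ 0.136143.
Under the Kimura two-parameter model, d = −½ ln(1 − 2P − Q) − ¼ ln(1 − 2Q).
1 − 2P − Q = 0.696221, giving −½ ln(0.696221) = 0.181044.
1 − 2Q = 0.727714, giving −¼ ln(0.727714) = 0.079462.
d = 0.181044 + 0.079462 = 0.260506.
Under a molecular clock d = 2μt, so t = d/(2μ) = 0.260506 / (2 × 0.01) = 13.03 Myr.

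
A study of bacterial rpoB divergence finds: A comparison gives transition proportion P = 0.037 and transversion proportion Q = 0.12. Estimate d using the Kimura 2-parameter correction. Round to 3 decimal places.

0.176

Under the Kimura two-parameter model, d = −½ ln(1 − 2P − Q) − ¼ ln(1 − 2Q).
1 − 2P − Q = 0.806, giving −½ ln(0.806) = 0.107836.
1 − 2Q = 0.76, giving −¼ ln(0.76) = 0.068609.
d = 0.107836 + 0.068609 = 0.176445.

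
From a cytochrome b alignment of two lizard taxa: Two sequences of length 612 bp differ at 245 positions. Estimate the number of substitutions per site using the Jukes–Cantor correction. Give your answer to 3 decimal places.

p = 245/612 ≈ 0.400327.
d = −(3/4) ln(1 − 4p/3) = −0.75 ln(1 − 0.533769) = −0.75 ln(0.466231)
  = −0.75 × (-0.763074) = 0.572306 substitutions/site.

0.572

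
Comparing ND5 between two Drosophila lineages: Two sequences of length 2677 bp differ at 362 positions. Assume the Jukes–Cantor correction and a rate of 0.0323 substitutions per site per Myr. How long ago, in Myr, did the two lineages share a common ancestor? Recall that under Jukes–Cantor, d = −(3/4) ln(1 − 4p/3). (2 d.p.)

p = 362/2677 ≈ 0.135226.
d = −(3/4) ln(1 − 4p/3) = −0.75 ln(1 − 0.180301) = −0.75 ln(0.819699)
  = −0.75 × (-0.198818) = 0.149114 substitutions/site.
Under a molecular clock d = 2μt, so t = d/(2μ) = 0.149114 / (2 × 0.0323) = 2.31 Myr.

2.31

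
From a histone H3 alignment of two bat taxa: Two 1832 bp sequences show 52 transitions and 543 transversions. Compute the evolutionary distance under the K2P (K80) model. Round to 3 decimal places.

0.442

P = 52/1832 ≈ 0.028384 and Q = 543/1832 ≈ 0.296397.
Under the Kimura two-parameter model, d = −½ ln(1 − 2P − Q) − ¼ ln(1 − 2Q).
1 − 2P − Q = 0.646835, giving −½ ln(0.646835) = 0.217832.
1 − 2Q = 0.407206, giving −¼ ln(0.407206) = 0.224609.
d = 0.217832 + 0.224609 = 0.442441.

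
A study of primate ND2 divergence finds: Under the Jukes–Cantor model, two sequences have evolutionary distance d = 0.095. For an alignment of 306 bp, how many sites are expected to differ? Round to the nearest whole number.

27

Invert JC69: p = (3/4)(1 − e^(−4d/3)) = 0.75 × (1 − e^(-0.126667)) = 0.75 × (1 − 0.881027) = 0.089230.
Expected differing sites = pL ≈ 0.089230 × 306 = 27.30438 ≈ 27.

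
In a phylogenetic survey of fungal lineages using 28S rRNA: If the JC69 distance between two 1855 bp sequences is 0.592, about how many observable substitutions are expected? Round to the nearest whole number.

Invert JC69: p = (3/4)(1 − e^(−4d/3)) = 0.75 × (1 − e^(-0.789333)) = 0.75 × (1 − 0.454148) = 0.409389.
Expected differing sites = pL ≈ 0.409389 × 1855 = 759.416595 ≈ 759.

759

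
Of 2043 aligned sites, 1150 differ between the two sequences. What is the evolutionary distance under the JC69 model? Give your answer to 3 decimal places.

p = 1150/2043 ≈ 0.562898.
d = −(3/4) ln(1 − 4p/3) = −0.75 ln(1 − 0.750531) = −0.75 ln(0.249469)
  = −0.75 × (-1.388421) = 1.041316 substitutions/site.

1.041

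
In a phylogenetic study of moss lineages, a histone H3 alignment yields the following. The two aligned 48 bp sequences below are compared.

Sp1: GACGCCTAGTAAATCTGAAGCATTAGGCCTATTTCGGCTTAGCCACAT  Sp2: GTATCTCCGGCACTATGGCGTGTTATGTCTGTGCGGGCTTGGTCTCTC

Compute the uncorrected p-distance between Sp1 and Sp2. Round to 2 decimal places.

0.52

The sequences differ at 25 of 48 positions.
p = 25/48 = 0.520833… ≈ 0.52 (to 2 d.p.).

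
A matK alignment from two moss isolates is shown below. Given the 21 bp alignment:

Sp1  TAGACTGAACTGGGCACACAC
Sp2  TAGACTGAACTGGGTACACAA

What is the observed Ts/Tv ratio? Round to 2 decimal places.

Transitions are A↔G and C↔T; transversions are all other mismatches.
Transitions: 1. Transversions: 1.
R = 1/1 = 1.00.

1.00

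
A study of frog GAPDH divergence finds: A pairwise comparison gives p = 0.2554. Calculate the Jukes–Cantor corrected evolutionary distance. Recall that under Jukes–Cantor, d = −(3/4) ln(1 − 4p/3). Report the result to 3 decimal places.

0.312

d = −(3/4) ln(1 − 4p/3) = −0.75 ln(1 − 0.340533) = −0.75 ln(0.659467)
  = −0.75 × (-0.416323) = 0.312242 substitutions/site.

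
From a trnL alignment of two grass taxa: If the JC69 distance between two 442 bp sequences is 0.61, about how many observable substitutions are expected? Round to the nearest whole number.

Invert JC69: p = (3/4)(1 − e^(−4d/3)) = 0.75 × (1 − e^(-0.813333)) = 0.75 × (1 − 0.443378) = 0.417467.
Expected differing sites = pL ≈ 0.417467 × 442 = 184.520414 ≈ 185.

185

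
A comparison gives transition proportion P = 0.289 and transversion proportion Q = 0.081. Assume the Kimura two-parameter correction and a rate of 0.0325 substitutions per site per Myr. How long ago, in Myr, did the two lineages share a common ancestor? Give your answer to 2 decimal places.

Under the Kimura two-parameter model, d = −½ ln(1 − 2P − Q) − ¼ ln(1 − 2Q).
1 − 2P − Q = 0.341, giving −½ ln(0.341) = 0.537936.
1 − 2Q = 0.838, giving −¼ ln(0.838) = 0.044184.
d = 0.537936 + 0.044184 = 0.582120.
Under a molecular clock d = 2μt, so t = d/(2μ) = 0.582120 / (2 × 0.0325) = 8.96 Myr.

8.96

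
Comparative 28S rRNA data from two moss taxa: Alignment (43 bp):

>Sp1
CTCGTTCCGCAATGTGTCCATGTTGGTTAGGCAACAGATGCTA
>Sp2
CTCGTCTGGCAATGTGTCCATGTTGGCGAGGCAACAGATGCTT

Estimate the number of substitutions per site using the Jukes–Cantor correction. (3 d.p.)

0.154

The sequences differ at 6 of 43 sites (6, 7, 8, 27, 28, 43), so p = 6/43 ≈ 0.139535.
d = −(3/4) ln(1 − 4p/3) = −0.75 ln(1 − 0.186047) = −0.75 ln(0.813953)
  = −0.75 × (-0.205853) = 0.154390 substitutions/site.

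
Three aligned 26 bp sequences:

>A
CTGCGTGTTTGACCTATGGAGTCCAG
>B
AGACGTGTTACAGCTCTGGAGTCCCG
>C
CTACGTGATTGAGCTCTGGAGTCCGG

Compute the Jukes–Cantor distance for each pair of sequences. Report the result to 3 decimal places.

A–B: 8/26 sites differ → p ≈ 0.307692, d = −0.75 ln(1 − 0.410256) = 0.396050 ≈ 0.396.
A–C: 5/26 sites differ → p ≈ 0.192308, d = −0.75 ln(1 − 0.256411) = 0.222200 ≈ 0.222.
B–C: 6/26 sites differ → p ≈ 0.230769, d = −0.75 ln(1 − 0.307692) = 0.275793 ≈ 0.276.

d(A,B) = 0.396, d(A,C) = 0.222, d(B,C) = 0.276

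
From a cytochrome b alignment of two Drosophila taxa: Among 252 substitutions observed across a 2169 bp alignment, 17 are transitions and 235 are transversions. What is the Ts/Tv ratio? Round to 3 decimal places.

0.072

R = 17/235 = 0.072340… ≈ 0.072 (to 3 d.p.).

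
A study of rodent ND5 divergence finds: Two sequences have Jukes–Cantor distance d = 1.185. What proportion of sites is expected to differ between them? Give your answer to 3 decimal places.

0.596

p = (3/4)(1 − e^(−4d/3)) = 0.75 × (1 − e^(-1.58)) = 0.75 × (1 − 0.205975) = 0.595519.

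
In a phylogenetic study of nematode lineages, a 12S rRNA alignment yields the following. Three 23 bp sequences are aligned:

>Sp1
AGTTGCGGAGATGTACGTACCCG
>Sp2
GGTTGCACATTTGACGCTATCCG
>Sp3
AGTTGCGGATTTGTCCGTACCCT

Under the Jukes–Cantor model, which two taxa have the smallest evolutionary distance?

Sp1 and Sp3

Sp1–Sp2: 10/23 differ, p = 0.435, d = 0.650.
Sp1–Sp3: 4/23 differ, p = 0.174, d = 0.198.
Sp2–Sp3: 8/23 differ, p = 0.348, d = 0.467.
The smallest distance is between Sp1 and Sp3.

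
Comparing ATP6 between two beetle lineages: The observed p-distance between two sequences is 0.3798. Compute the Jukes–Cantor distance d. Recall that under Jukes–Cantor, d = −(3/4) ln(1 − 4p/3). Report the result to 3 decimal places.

0.530

d = −(3/4) ln(1 − 4p/3) = −0.75 ln(1 − 0.5064) = −0.75 ln(0.4936)
  = −0.75 × (-0.706030) = 0.529523 substitutions/site.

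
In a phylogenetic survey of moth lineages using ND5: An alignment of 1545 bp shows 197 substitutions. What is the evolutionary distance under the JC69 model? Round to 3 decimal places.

0.140

p = 197/1545 ≈ 0.127508.
d = −(3/4) ln(1 − 4p/3) = −0.75 ln(1 − 0.170011) = −0.75 ln(0.829989)
  = −0.75 × (-0.186343) = 0.139757 substitutions/site.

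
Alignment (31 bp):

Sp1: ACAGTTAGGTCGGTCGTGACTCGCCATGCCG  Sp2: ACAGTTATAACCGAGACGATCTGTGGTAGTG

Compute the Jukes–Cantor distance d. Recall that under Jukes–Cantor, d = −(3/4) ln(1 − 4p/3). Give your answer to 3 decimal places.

The sequences differ at 17 of 31 sites, so p = 17/31 ≈ 0.548387.
d = −(3/4) ln(1 − 4p/3) = −0.75 ln(1 − 0.731183) = −0.75 ln(0.268817)
  = −0.75 × (-1.313724) = 0.985293 substitutions/site.

0.985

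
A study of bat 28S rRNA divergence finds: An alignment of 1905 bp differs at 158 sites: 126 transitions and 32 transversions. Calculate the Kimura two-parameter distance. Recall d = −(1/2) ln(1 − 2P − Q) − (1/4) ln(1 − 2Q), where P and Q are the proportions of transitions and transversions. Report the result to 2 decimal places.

P = 126/1905 ≈ 0.066142 and Q = 32/1905 ≈ 0.016798.
Under the Kimura two-parameter model, d = −½ ln(1 − 2P − Q) − ¼ ln(1 − 2Q).
1 − 2P − Q = 0.850918, giving −½ ln(0.850918) = 0.080720.
1 − 2Q = 0.966404, giving −¼ ln(0.966404) = 0.008543.
d = 0.080720 + 0.008543 = 0.089263.

0.09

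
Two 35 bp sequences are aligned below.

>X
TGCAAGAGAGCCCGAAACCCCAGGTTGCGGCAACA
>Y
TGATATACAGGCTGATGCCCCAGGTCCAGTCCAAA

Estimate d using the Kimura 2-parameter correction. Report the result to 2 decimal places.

0.58

Of 35 sites, 3 differences are transitions and 11 are transversions, so P = 3/35 ≈ 0.085714 and Q = 11/35 ≈ 0.314286.
Under the Kimura two-parameter model, d = −½ ln(1 − 2P − Q) − ¼ ln(1 − 2Q).
1 − 2P − Q = 0.514286, giving −½ ln(0.514286) = 0.332488.
1 − 2Q = 0.371428, giving −¼ ln(0.371428) = 0.247600.
d = 0.332488 + 0.247600 = 0.580088.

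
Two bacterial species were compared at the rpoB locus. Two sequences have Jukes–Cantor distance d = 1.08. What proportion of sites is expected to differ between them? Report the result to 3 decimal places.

0.572

p = (3/4)(1 − e^(−4d/3)) = 0.75 × (1 − e^(-1.44)) = 0.75 × (1 − 0.236928) = 0.572304.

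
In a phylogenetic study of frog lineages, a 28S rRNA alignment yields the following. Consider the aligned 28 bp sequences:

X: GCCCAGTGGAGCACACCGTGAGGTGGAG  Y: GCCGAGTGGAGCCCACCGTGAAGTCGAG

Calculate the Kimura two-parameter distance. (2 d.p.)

Of 28 sites, 1 differences are transitions and 3 are transversions, so P = 1/28 ≈ 0.035714 and Q = 3/28 ≈ 0.107143.
Under the Kimura two-parameter model, d = −½ ln(1 − 2P − Q) − ¼ ln(1 − 2Q).
1 − 2P − Q = 0.821429, giving −½ ln(0.821429) = 0.098355.
1 − 2Q = 0.785714, giving −¼ ln(0.785714) = 0.060291.
d = 0.098355 + 0.060291 = 0.158646.

0.16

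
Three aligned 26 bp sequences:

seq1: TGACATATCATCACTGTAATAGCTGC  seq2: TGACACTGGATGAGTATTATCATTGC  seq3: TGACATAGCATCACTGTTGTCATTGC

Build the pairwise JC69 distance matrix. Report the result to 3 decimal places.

seq1–seq2: 11/26 sites differ → p ≈ 0.423077, d = −0.75 ln(1 − 0.564103) = 0.622762 ≈ 0.623.
seq1–seq3: 6/26 sites differ → p ≈ 0.230769, d = −0.75 ln(1 − 0.307692) = 0.275793 ≈ 0.276.
seq2–seq3: 7/26 sites differ → p ≈ 0.269231, d = −0.75 ln(1 − 0.358975) = 0.333515 ≈ 0.334.

d(seq1,seq2) = 0.623, d(seq1,seq3) = 0.276, d(seq2,seq3) = 0.334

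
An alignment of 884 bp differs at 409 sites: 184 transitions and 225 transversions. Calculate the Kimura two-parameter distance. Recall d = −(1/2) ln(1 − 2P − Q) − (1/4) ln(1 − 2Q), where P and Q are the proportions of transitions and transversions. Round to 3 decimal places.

0.733

P = 184/884 ≈ 0.208145 and Q = 225/884 ≈ 0.254525.
Under the Kimura two-parameter model, d = −½ ln(1 − 2P − Q) − ¼ ln(1 − 2Q).
1 − 2P − Q = 0.329185, giving −½ ln(0.329185) = 0.555568.
1 − 2Q = 0.49095, giving −¼ ln(0.49095) = 0.177853.
d = 0.555568 + 0.177853 = 0.733421.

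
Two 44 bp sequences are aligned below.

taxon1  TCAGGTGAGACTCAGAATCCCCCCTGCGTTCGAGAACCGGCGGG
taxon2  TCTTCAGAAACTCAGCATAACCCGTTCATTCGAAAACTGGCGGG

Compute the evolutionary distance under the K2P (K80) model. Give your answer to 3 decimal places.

Of 44 sites, 4 differences are transitions and 9 are transversions, so P = 4/44 ≈ 0.090909 and Q = 9/44 ≈ 0.204545.
Under the Kimura two-parameter model, d = −½ ln(1 − 2P − Q) − ¼ ln(1 − 2Q).
1 − 2P − Q = 0.613637, giving −½ ln(0.613637) = 0.244176.
1 − 2Q = 0.59091, giving −¼ ln(0.59091) = 0.131523.
d = 0.244176 + 0.131523 = 0.375699.

0.376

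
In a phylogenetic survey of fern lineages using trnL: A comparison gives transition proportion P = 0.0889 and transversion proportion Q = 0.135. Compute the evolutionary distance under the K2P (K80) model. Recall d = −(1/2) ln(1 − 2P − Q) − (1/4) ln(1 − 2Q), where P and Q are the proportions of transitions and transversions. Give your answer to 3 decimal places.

0.266

Under the Kimura two-parameter model, d = −½ ln(1 − 2P − Q) − ¼ ln(1 − 2Q).
1 − 2P − Q = 0.6872, giving −½ ln(0.6872) = 0.187565.
1 − 2Q = 0.73, giving −¼ ln(0.73) = 0.078678.
d = 0.187565 + 0.078678 = 0.266243.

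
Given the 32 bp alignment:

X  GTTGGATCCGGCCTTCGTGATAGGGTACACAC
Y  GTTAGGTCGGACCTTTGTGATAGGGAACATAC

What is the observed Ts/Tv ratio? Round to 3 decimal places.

2.500

Transitions are A↔G and C↔T; transversions are all other mismatches.
Transitions: 5. Transversions: 2.
R = 5/2 = 2.500.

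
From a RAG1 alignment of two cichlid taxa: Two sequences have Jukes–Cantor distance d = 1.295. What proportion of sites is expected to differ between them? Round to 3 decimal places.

0.617

p = (3/4)(1 − e^(−4d/3)) = 0.75 × (1 − e^(-1.726667)) = 0.75 × (1 − 0.177876) = 0.616593.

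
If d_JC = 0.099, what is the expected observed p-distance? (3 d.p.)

p = (3/4)(1 − e^(−4d/3)) = 0.75 × (1 − e^(-0.132)) = 0.75 × (1 − 0.876341) = 0.092744.

0.093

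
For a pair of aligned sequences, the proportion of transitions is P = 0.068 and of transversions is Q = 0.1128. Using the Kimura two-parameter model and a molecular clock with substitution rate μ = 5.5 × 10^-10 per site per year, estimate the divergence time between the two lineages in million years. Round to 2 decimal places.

Under the Kimura two-parameter model, d = −½ ln(1 − 2P − Q) − ¼ ln(1 − 2Q).
1 − 2P − Q = 0.7512, giving −½ ln(0.7512) = 0.143042.
1 − 2Q = 0.7744, giving −¼ ln(0.7744) = 0.063917.
d = 0.143042 + 0.063917 = 0.206959.
Under a molecular clock d = 2μt, so t = d/(2μ) = 0.206959 / (2 × 5.5 × 10^-10) = 188.14 million years.

188.14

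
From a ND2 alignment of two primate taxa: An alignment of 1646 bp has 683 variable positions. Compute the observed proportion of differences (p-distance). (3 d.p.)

0.415

p = 683/1646 = 0.414945… ≈ 0.415 (to 3 d.p.).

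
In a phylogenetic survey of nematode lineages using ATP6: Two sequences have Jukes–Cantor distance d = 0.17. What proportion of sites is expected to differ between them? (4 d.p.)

0.1521

p = (3/4)(1 − e^(−4d/3)) = 0.75 × (1 − e^(-0.226667)) = 0.75 × (1 − 0.797186) = 0.152111.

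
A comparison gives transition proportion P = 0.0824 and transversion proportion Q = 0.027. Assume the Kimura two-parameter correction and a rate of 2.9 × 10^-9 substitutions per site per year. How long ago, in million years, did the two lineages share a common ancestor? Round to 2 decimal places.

Under the Kimura two-parameter model, d = −½ ln(1 − 2P − Q) − ¼ ln(1 − 2Q).
1 − 2P − Q = 0.8082, giving −½ ln(0.8082) = 0.106473.
1 − 2Q = 0.946, giving −¼ ln(0.946) = 0.013878.
d = 0.106473 + 0.013878 = 0.120351.
Under a molecular clock d = 2μt, so t = d/(2μ) = 0.120351 / (2 × 2.9 × 10^-9) = 20.75 million years.

20.75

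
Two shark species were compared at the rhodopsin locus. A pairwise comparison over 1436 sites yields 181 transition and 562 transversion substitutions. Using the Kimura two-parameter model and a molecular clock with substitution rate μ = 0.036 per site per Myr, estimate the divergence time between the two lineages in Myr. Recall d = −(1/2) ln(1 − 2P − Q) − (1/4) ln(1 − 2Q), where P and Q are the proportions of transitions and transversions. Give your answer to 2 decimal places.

12.46

P = 181/1436 ≈ 0.126045 and Q = 562/1436 ≈ 0.391365.
Under the Kimura two-parameter model, d = −½ ln(1 − 2P − Q) − ¼ ln(1 − 2Q).
1 − 2P − Q = 0.356545, giving −½ ln(0.356545) = 0.515647.
1 − 2Q = 0.21727, giving −¼ ln(0.21727) = 0.381654.
d = 0.515647 + 0.381654 = 0.897301.
Under a molecular clock d = 2μt, so t = d/(2μ) = 0.897301 / (2 × 0.036) = 12.46 Myr.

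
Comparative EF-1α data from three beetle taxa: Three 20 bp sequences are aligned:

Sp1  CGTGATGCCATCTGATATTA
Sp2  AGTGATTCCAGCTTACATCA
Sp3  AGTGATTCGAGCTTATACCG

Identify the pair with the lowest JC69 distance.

Sp2 and Sp3

Sp1–Sp2: 6/20 differ, p = 0.300, d = 0.383.
Sp1–Sp3: 8/20 differ, p = 0.400, d = 0.572.
Sp2–Sp3: 4/20 differ, p = 0.200, d = 0.233.
The smallest distance is between Sp2 and Sp3.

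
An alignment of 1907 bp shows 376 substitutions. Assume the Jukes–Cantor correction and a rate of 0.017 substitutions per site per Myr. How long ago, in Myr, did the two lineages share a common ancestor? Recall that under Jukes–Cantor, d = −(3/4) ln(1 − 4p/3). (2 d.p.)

p = 376/1907 ≈ 0.197168.
d = −(3/4) ln(1 − 4p/3) = −0.75 ln(1 − 0.262891) = −0.75 ln(0.737109)
  = −0.75 × (-0.305020) = 0.228765 substitutions/site.
Under a molecular clock d = 2μt, so t = d/(2μ) = 0.228765 / (2 × 0.017) = 6.73 Myr.

6.73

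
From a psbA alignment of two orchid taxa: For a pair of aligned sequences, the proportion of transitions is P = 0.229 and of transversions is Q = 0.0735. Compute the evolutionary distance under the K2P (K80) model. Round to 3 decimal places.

Under the Kimura two-parameter model, d = −½ ln(1 − 2P − Q) − ¼ ln(1 − 2Q).
1 − 2P − Q = 0.4685, giving −½ ln(0.4685) = 0.379110.
1 − 2Q = 0.853, giving −¼ ln(0.853) = 0.039749.
d = 0.379110 + 0.039749 = 0.418859.

0.419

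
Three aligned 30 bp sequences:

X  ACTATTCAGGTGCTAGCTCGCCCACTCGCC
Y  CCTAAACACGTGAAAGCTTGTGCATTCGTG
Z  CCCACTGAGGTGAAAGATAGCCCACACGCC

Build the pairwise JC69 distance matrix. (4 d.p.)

d(X,Y) = 0.5716, d(X,Z) = 0.3831, d(Y,Z) = 0.6467

X–Y: 12/30 sites differ → p = 0.4, d = −0.75 ln(1 − 0.533333) = 0.571605 ≈ 0.5716.
X–Z: 9/30 sites differ → p = 0.3, d = −0.75 ln(1 − 0.4) = 0.383119 ≈ 0.3831.
Y–Z: 13/30 sites differ → p ≈ 0.433333, d = −0.75 ln(1 − 0.577777) = 0.646666 ≈ 0.6467.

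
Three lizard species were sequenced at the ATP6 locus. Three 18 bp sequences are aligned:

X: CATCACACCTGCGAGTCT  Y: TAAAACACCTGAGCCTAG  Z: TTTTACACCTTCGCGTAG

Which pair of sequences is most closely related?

Y and Z

X–Y: 8/18 differ, p = 0.444, d = 0.673.
X–Z: 7/18 differ, p = 0.389, d = 0.548.
Y–Z: 6/18 differ, p = 0.333, d = 0.441.
The smallest distance is between Y and Z.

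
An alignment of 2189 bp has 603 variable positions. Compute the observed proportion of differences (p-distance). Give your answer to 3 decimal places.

p = 603/2189 = 0.275468… ≈ 0.275 (to 3 d.p.).

0.275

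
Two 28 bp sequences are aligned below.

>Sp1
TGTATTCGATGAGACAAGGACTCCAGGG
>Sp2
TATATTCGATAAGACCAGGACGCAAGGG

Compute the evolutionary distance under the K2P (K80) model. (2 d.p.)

Of 28 sites, 2 differences are transitions and 3 are transversions, so P = 2/28 ≈ 0.071429 and Q = 3/28 ≈ 0.107143.
Under the Kimura two-parameter model, d = −½ ln(1 − 2P − Q) − ¼ ln(1 − 2Q).
1 − 2P − Q = 0.749999, giving −½ ln(0.749999) = 0.143842.
1 − 2Q = 0.785714, giving −¼ ln(0.785714) = 0.060291.
d = 0.143842 + 0.060291 = 0.204133.

0.20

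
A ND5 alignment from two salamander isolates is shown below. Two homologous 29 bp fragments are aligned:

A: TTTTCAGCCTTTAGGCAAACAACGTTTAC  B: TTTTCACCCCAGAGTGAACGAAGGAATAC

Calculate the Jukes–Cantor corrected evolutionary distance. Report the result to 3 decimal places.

0.529

The sequences differ at 11 of 29 sites, so p = 11/29 ≈ 0.37931.
d = −(3/4) ln(1 − 4p/3) = −0.75 ln(1 − 0.505747) = −0.75 ln(0.494253)
  = −0.75 × (-0.704708) = 0.528531 substitutions/site.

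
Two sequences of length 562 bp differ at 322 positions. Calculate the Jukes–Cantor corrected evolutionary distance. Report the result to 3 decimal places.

p = 322/562 ≈ 0.572954.
d = −(3/4) ln(1 − 4p/3) = −0.75 ln(1 − 0.763939) = −0.75 ln(0.236061)
  = −0.75 × (-1.443665) = 1.082749 substitutions/site.

1.083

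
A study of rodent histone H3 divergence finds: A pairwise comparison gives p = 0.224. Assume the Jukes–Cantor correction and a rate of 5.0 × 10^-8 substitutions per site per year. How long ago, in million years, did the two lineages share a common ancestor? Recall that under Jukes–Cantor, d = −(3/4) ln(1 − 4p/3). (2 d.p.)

2.66

d = −(3/4) ln(1 − 4p/3) = −0.75 ln(1 − 0.298667) = −0.75 ln(0.701333)
  = −0.75 × (-0.354772) = 0.266079 substitutions/site.
Under a molecular clock d = 2μt, so t = d/(2μ) = 0.266079 / (2 × 5.0 × 10^-8) = 2.66 million years.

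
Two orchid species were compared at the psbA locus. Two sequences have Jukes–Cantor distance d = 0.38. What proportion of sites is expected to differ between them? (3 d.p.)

p = (3/4)(1 − e^(−4d/3)) = 0.75 × (1 − e^(-0.506667)) = 0.75 × (1 − 0.602500) = 0.298125.

0.298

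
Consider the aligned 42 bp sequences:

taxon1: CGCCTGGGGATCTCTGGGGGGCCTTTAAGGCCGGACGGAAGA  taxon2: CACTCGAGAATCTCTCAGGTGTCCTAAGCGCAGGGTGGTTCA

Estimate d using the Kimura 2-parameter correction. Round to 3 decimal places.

0.746

Of 42 sites, 11 differences are transitions and 8 are transversions, so P = 11/42 ≈ 0.261905 and Q = 8/42 ≈ 0.190476.
Under the Kimura two-parameter model, d = −½ ln(1 − 2P − Q) − ¼ ln(1 − 2Q).
1 − 2P − Q = 0.285714, giving −½ ln(0.285714) = 0.626382.
1 − 2Q = 0.619048, giving −¼ ln(0.619048) = 0.119893.
d = 0.626382 + 0.119893 = 0.746275.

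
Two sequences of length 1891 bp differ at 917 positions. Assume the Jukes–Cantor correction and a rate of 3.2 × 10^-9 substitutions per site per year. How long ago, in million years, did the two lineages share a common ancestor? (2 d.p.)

121.88

p = 917/1891 ≈ 0.484929.
d = −(3/4) ln(1 − 4p/3) = −0.75 ln(1 − 0.646572) = −0.75 ln(0.353428)
  = −0.75 × (-1.040075) = 0.780056 substitutions/site.
Under a molecular clock d = 2μt, so t = d/(2μ) = 0.780056 / (2 × 3.2 × 10^-9) = 121.88 million years.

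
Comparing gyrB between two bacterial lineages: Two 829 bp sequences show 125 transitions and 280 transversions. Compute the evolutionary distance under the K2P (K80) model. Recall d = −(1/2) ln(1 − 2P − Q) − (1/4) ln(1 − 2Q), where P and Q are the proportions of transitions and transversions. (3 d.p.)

0.791

P = 125/829 ≈ 0.150784 and Q = 280/829 ≈ 0.337756.
Under the Kimura two-parameter model, d = −½ ln(1 − 2P − Q) − ¼ ln(1 − 2Q).
1 − 2P − Q = 0.360676, giving −½ ln(0.360676) = 0.509888.
1 − 2Q = 0.324488, giving −¼ ln(0.324488) = 0.281377.
d = 0.509888 + 0.281377 = 0.791265.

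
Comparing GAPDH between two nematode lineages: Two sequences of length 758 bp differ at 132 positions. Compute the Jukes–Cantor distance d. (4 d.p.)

0.1982

p = 132/758 ≈ 0.174142.
d = −(3/4) ln(1 − 4p/3) = −0.75 ln(1 − 0.232189) = −0.75 ln(0.767811)
  = −0.75 × (-0.264212) = 0.198159 substitutions/site.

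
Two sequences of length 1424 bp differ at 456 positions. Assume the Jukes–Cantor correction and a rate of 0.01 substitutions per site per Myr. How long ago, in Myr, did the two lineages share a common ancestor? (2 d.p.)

p = 456/1424 ≈ 0.320225.
d = −(3/4) ln(1 − 4p/3) = −0.75 ln(1 − 0.426967) = −0.75 ln(0.573033)
  = −0.75 × (-0.556812) = 0.417609 substitutions/site.
Under a molecular clock d = 2μt, so t = d/(2μ) = 0.417609 / (2 × 0.01) = 20.88 Myr.

20.88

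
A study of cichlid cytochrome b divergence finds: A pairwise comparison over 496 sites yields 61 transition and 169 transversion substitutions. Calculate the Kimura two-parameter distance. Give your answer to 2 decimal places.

0.73

P = 61/496 ≈ 0.122984 and Q = 169/496 ≈ 0.340726.
Under the Kimura two-parameter model, d = −½ ln(1 − 2P − Q) − ¼ ln(1 − 2Q).
1 − 2P − Q = 0.413306, giving −½ ln(0.413306) = 0.441784.
1 − 2Q = 0.318548, giving −¼ ln(0.318548) = 0.285996.
d = 0.441784 + 0.285996 = 0.727780.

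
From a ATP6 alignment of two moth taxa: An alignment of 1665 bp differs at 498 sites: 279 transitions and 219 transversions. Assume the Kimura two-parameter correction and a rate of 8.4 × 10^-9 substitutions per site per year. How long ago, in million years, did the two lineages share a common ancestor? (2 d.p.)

P = 279/1665 ≈ 0.167568 and Q = 219/1665 ≈ 0.131532.
Under the Kimura two-parameter model, d = −½ ln(1 − 2P − Q) − ¼ ln(1 − 2Q).
1 − 2P − Q = 0.533332, giving −½ ln(0.533332) = 0.314306.
1 − 2Q = 0.736936, giving −¼ ln(0.736936) = 0.076314.
d = 0.314306 + 0.076314 = 0.390620.
Under a molecular clock d = 2μt, so t = d/(2μ) = 0.390620 / (2 × 8.4 × 10^-9) = 23.25 million years.

23.25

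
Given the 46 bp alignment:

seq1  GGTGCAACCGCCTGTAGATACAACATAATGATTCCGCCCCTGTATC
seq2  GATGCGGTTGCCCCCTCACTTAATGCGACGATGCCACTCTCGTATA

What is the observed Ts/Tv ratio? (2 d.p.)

Transitions are A↔G and C↔T; transversions are all other mismatches.
Transitions: 18. Transversions: 6.
R = 18/6 = 3.00.

3.00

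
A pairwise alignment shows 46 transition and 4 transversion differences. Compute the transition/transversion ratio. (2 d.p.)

11.50

R = 46/4 = 11.50.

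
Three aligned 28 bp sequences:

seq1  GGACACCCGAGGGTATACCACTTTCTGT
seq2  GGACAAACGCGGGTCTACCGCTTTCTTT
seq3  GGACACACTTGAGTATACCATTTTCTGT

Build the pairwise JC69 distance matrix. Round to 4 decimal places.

d(seq1,seq2) = 0.2524, d(seq1,seq3) = 0.2040, d(seq2,seq3) = 0.3597

seq1–seq2: 6/28 sites differ → p ≈ 0.214286, d = −0.75 ln(1 − 0.285715) = 0.252355 ≈ 0.2524.
seq1–seq3: 5/28 sites differ → p ≈ 0.178571, d = −0.75 ln(1 − 0.238095) = 0.203950 ≈ 0.2040.
seq2–seq3: 8/28 sites differ → p ≈ 0.285714, d = −0.75 ln(1 − 0.380952) = 0.359679 ≈ 0.3597.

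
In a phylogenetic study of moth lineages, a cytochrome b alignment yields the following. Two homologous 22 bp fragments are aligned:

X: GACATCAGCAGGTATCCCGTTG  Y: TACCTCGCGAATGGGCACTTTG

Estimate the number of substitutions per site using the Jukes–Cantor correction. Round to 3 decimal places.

The sequences differ at 12 of 22 sites, so p = 12/22 ≈ 0.545455.
d = −(3/4) ln(1 − 4p/3) = −0.75 ln(1 − 0.727273) = −0.75 ln(0.272727)
  = −0.75 × (-1.299284) = 0.974463 substitutions/site.

0.974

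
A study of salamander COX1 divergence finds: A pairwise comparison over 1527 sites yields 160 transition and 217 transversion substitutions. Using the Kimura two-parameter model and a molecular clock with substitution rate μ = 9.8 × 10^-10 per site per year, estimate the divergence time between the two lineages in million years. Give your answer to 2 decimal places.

P = 160/1527 ≈ 0.104781 and Q = 217/1527 ≈ 0.142109.
Under the Kimura two-parameter model, d = −½ ln(1 − 2P − Q) − ¼ ln(1 − 2Q).
1 − 2P − Q = 0.648329, giving −½ ln(0.648329) = 0.216678.
1 − 2Q = 0.715782, giving −¼ ln(0.715782) = 0.083595.
d = 0.216678 + 0.083595 = 0.300273.
Under a molecular clock d = 2μt, so t = d/(2μ) = 0.300273 / (2 × 9.8 × 10^-10) = 153.20 million years.

153.20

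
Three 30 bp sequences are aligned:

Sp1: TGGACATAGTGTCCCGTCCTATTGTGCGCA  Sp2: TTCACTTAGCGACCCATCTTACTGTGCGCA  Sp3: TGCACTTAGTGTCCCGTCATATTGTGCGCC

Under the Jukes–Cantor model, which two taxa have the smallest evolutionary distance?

Sp1–Sp2: 8/30 differ, p = 0.267, d = 0.330.
Sp1–Sp3: 4/30 differ, p = 0.133, d = 0.147.
Sp2–Sp3: 7/30 differ, p = 0.233, d = 0.280.
The smallest distance is between Sp1 and Sp3.

Sp1 and Sp3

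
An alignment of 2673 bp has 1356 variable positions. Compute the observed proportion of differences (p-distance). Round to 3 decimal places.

p = 1356/2673 = 0.507295… ≈ 0.507 (to 3 d.p.).

0.507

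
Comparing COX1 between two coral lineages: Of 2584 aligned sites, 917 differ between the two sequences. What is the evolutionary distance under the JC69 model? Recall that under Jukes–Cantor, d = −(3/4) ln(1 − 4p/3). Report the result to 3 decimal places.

p = 917/2584 ≈ 0.354876.
d = −(3/4) ln(1 − 4p/3) = −0.75 ln(1 − 0.473168) = −0.75 ln(0.526832)
  = −0.75 × (-0.640874) = 0.480656 substitutions/site.

0.481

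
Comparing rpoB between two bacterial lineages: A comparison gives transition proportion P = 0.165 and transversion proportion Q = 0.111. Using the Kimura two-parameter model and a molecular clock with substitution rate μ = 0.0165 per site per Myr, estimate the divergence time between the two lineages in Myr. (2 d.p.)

Under the Kimura two-parameter model, d = −½ ln(1 − 2P − Q) − ¼ ln(1 − 2Q).
1 − 2P − Q = 0.559, giving −½ ln(0.559) = 0.290803.
1 − 2Q = 0.778, giving −¼ ln(0.778) = 0.062757.
d = 0.290803 + 0.062757 = 0.353560.
Under a molecular clock d = 2μt, so t = d/(2μ) = 0.353560 / (2 × 0.0165) = 10.71 Myr.

10.71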